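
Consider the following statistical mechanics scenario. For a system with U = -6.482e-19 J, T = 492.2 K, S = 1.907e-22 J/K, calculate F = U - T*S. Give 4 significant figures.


Step 1: T*S = 492.2 * 1.907e-22 = 9.386e-20 J
Step 2: F = U - T*S = -6.482e-19 - 9.386e-20
Step 3: F = -7.421e-19 J

-7.421e-19


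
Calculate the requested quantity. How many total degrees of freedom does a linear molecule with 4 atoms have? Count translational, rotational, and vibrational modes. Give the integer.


Step 1: Translational DOF = 3
Step 2: Rotational DOF (linear) = 2
Step 3: Vibrational DOF = 3*4 - 5 = 7
Step 4: Total = 3 + 2 + 7 = 12

12


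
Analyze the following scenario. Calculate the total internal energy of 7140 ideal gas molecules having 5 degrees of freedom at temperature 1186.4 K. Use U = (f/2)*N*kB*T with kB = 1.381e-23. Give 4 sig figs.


Step 1: f/2 = 5/2 = 2.5
Step 2: N*kB*T = 7140*1.381e-23*1186.4 = 1.17e-16
Step 3: U = 2.5 * 1.17e-16 = 2.925e-16 J

2.925e-16


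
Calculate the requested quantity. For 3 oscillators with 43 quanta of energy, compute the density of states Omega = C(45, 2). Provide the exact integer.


Step 1: Use binomial coefficient C(45, 2)
Step 2: Numerator = 45! / 43!
Step 3: Denominator = 2!
Step 4: Omega = 990

990


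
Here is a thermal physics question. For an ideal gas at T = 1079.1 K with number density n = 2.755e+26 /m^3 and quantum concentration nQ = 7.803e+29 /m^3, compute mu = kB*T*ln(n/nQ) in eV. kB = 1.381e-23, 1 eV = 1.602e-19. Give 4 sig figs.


Step 1: n/nQ = 2.755e+26/7.803e+29 = 0.0003531
Step 2: ln(n/nQ) = -7.949
Step 3: mu = kB*T*ln(n/nQ) = 1.49e-20*-7.949 = -1.185e-19 J
Step 4: Convert to eV: -1.185e-19/1.602e-19 = -0.7394 eV

-0.7394


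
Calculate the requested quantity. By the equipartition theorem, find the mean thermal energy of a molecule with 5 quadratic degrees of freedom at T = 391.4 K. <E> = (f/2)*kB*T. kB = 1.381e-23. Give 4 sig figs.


Step 1: f/2 = 5/2 = 2.5
Step 2: kB*T = 1.381e-23 * 391.4 = 5.405e-21
Step 3: <E> = 2.5 * 5.405e-21 = 1.351e-20 J

1.351e-20


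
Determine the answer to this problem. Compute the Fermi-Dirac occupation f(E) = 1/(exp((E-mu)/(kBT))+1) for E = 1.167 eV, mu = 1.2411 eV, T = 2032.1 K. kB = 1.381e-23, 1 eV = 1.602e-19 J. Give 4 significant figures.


Step 1: (E - mu) = 1.167 - 1.2411 = -0.0741 eV
Step 2: Convert: (E-mu)*eV = -1.187e-20 J
Step 3: x = (E-mu)*eV/(kB*T) = -0.423
Step 4: f = 1/(exp(-0.423)+1) = 0.6042

0.6042


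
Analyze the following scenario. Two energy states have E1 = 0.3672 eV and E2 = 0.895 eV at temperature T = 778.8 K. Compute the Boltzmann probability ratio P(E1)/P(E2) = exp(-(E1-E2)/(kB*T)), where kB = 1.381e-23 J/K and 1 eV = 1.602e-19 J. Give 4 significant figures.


Step 1: Compute energy difference dE = E1 - E2 = 0.3672 - 0.895 = -0.5278 eV
Step 2: Convert to Joules: dE_J = -0.5278 * 1.602e-19 = -8.455e-20 J
Step 3: Compute exponent = -dE_J / (kB * T) = -(-8.455e-20) / (1.381e-23 * 778.8) = 7.862
Step 4: P(E1)/P(E2) = exp(7.862) = 2596

2596


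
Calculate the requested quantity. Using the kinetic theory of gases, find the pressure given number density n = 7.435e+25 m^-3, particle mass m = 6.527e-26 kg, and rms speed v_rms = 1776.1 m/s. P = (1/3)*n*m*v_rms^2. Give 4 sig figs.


Step 1: v_rms^2 = 1776.1^2 = 3.155e+06
Step 2: n*m = 7.435e+25*6.527e-26 = 4.853
Step 3: P = (1/3)*4.853*3.155e+06 = 5.103e+06 Pa

5.103e+06


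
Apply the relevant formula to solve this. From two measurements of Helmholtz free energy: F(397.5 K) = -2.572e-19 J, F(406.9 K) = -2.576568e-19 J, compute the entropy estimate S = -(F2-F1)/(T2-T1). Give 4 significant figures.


Step 1: dF = F2 - F1 = -2.576568e-19 - (-2.572e-19) = -4.568e-22 J
Step 2: dT = T2 - T1 = 406.9 - 397.5 = 9.4 K
Step 3: S = -dF/dT = -(-4.568e-22)/9.4 = 4.86e-23 J/K

4.86e-23


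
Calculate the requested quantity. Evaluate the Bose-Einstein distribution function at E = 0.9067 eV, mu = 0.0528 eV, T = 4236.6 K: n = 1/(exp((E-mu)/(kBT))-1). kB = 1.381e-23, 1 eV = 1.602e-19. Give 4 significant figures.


Step 1: (E - mu) = 0.8539 eV
Step 2: x = (E-mu)*eV/(kB*T) = 0.8539*1.602e-19/(1.381e-23*4236.6) = 2.338
Step 3: exp(x) = 10.36
Step 4: n = 1/(exp(x)-1) = 0.1068

0.1068


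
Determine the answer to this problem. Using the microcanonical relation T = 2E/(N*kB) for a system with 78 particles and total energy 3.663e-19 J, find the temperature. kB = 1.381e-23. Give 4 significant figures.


Step 1: Numerator = 2*E = 2*3.663e-19 = 7.326e-19 J
Step 2: Denominator = N*kB = 78*1.381e-23 = 1.077e-21
Step 3: T = 7.326e-19 / 1.077e-21 = 680.1 K

680.1


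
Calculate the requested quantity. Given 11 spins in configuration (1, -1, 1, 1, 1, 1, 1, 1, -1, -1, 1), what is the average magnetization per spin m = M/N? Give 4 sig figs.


Step 1: Count up spins (+1): 8, down spins (-1): 3
Step 2: Total magnetization M = 8 - 3 = 5
Step 3: m = M/N = 5/11 = 0.4545

0.4545


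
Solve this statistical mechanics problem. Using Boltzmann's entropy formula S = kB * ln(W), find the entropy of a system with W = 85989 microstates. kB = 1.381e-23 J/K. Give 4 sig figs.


Step 1: ln(W) = ln(85989) = 11.36
Step 2: S = kB * ln(W) = 1.381e-23 * 11.36
Step 3: S = 1.569e-22 J/K

1.569e-22


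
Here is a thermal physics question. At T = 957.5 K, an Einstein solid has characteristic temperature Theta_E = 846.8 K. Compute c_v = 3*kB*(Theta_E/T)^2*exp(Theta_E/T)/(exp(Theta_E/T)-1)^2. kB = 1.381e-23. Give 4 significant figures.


Step 1: x = Theta_E/T = 846.8/957.5 = 0.8844
Step 2: x^2 = 0.7821
Step 3: exp(x) = 2.421
Step 4: c_v = 3*1.381e-23*0.7821*2.421/(2.421-1)^2 = 3.883e-23

3.883e-23


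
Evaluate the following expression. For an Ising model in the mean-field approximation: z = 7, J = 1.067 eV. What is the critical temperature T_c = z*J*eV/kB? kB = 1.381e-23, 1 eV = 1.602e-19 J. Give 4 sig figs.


Step 1: z*J = 7*1.067 = 7.469 eV
Step 2: Convert to Joules: 7.469*1.602e-19 = 1.197e-18 J
Step 3: T_c = 1.197e-18 / 1.381e-23 = 8.664e+04 K

8.664e+04


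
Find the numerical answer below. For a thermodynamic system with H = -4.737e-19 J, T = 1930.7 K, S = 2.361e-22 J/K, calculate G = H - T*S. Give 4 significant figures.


Step 1: T*S = 1930.7 * 2.361e-22 = 4.558e-19 J
Step 2: G = H - T*S = -4.737e-19 - 4.558e-19
Step 3: G = -9.295e-19 J

-9.295e-19


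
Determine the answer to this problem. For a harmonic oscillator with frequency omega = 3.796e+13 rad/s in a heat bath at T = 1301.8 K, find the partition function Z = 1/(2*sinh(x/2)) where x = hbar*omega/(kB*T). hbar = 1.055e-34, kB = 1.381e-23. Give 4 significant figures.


Step 1: Compute x = hbar*omega/(kB*T) = 1.055e-34*3.796e+13/(1.381e-23*1301.8) = 0.2228
Step 2: x/2 = 0.1114
Step 3: sinh(x/2) = 0.1116
Step 4: Z = 1/(2*0.1116) = 4.48

4.48


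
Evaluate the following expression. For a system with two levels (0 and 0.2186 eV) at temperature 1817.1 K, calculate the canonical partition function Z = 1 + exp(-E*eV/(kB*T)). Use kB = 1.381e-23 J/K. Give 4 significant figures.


Step 1: Compute beta*E = E*eV/(kB*T) = 0.2186*1.602e-19/(1.381e-23*1817.1) = 1.396
Step 2: exp(-beta*E) = exp(-1.396) = 0.2477
Step 3: Z = 1 + 0.2477 = 1.248

1.248


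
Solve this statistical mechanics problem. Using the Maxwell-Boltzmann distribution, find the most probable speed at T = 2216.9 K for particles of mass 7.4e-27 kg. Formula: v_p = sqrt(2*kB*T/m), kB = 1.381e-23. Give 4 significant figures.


Step 1: Numerator = 2*kB*T = 2*1.381e-23*2216.9 = 6.123e-20
Step 2: Ratio = 6.123e-20 / 7.4e-27 = 8.274e+06
Step 3: v_p = sqrt(8.274e+06) = 2877 m/s

2877


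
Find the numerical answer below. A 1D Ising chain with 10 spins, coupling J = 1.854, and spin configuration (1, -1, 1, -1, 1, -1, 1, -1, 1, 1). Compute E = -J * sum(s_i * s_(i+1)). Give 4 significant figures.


Step 1: Nearest-neighbor products: -1, -1, -1, -1, -1, -1, -1, -1, 1
Step 2: Sum of products = -7
Step 3: E = -1.854 * -7 = 12.98

12.98


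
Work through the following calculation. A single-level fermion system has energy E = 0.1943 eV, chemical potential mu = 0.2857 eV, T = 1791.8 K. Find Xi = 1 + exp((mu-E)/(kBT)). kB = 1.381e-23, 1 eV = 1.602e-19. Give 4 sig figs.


Step 1: (mu - E) = 0.2857 - 0.1943 = 0.0914 eV
Step 2: x = (mu-E)*eV/(kB*T) = 0.0914*1.602e-19/(1.381e-23*1791.8) = 0.5917
Step 3: exp(x) = 1.807
Step 4: Xi = 1 + 1.807 = 2.807

2.807


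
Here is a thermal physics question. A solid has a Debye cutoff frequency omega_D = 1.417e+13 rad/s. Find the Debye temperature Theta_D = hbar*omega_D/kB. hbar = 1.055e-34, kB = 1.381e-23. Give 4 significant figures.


Step 1: hbar*omega_D = 1.055e-34 * 1.417e+13 = 1.495e-21 J
Step 2: Theta_D = 1.495e-21 / 1.381e-23
Step 3: Theta_D = 108.3 K

108.3


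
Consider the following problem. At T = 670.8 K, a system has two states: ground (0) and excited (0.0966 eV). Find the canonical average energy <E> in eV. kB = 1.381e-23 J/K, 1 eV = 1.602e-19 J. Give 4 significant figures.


Step 1: beta*E = 0.0966*1.602e-19/(1.381e-23*670.8) = 1.671
Step 2: exp(-beta*E) = 0.1881
Step 3: <E> = 0.0966*0.1881/(1+0.1881) = 0.0153 eV

0.0153


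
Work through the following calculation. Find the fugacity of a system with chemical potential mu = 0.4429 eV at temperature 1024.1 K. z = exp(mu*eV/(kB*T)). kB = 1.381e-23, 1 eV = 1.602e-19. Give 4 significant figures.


Step 1: Convert mu to Joules: 0.4429*1.602e-19 = 7.095e-20 J
Step 2: kB*T = 1.381e-23*1024.1 = 1.414e-20 J
Step 3: mu/(kB*T) = 5.017
Step 4: z = exp(5.017) = 150.9

150.9


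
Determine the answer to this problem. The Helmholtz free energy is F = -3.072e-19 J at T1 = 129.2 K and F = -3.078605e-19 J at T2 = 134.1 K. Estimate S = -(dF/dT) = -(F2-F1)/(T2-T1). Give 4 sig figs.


Step 1: dF = F2 - F1 = -3.078605e-19 - (-3.072e-19) = -6.605e-22 J
Step 2: dT = T2 - T1 = 134.1 - 129.2 = 4.9 K
Step 3: S = -dF/dT = -(-6.605e-22)/4.9 = 1.348e-22 J/K

1.348e-22


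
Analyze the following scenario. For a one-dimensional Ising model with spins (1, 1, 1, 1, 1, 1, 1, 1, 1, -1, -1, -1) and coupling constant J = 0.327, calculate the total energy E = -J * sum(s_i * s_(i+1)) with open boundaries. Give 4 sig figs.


Step 1: Nearest-neighbor products: 1, 1, 1, 1, 1, 1, 1, 1, -1, 1, 1
Step 2: Sum of products = 9
Step 3: E = -0.327 * 9 = -2.943

-2.943


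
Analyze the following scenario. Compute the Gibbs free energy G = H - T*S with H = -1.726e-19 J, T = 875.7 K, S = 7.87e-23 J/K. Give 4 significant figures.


Step 1: T*S = 875.7 * 7.87e-23 = 6.892e-20 J
Step 2: G = H - T*S = -1.726e-19 - 6.892e-20
Step 3: G = -2.415e-19 J

-2.415e-19


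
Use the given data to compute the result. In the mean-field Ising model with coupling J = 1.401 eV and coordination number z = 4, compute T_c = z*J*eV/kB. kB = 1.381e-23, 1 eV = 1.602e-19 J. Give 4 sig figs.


Step 1: z*J = 4*1.401 = 5.604 eV
Step 2: Convert to Joules: 5.604*1.602e-19 = 8.978e-19 J
Step 3: T_c = 8.978e-19 / 1.381e-23 = 6.501e+04 K

6.501e+04


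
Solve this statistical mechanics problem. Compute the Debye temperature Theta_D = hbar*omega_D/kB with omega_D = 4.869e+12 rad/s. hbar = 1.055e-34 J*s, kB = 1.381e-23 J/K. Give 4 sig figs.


Step 1: hbar*omega_D = 1.055e-34 * 4.869e+12 = 5.137e-22 J
Step 2: Theta_D = 5.137e-22 / 1.381e-23
Step 3: Theta_D = 37.2 K

37.2


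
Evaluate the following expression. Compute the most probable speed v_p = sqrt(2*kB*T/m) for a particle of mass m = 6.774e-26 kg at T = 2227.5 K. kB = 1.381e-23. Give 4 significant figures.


Step 1: Numerator = 2*kB*T = 2*1.381e-23*2227.5 = 6.152e-20
Step 2: Ratio = 6.152e-20 / 6.774e-26 = 9.082e+05
Step 3: v_p = sqrt(9.082e+05) = 953 m/s

953


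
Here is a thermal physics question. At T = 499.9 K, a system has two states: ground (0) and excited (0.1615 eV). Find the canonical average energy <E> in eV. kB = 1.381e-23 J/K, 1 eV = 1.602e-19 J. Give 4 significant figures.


Step 1: beta*E = 0.1615*1.602e-19/(1.381e-23*499.9) = 3.748
Step 2: exp(-beta*E) = 0.02357
Step 3: <E> = 0.1615*0.02357/(1+0.02357) = 0.003719 eV

0.003719


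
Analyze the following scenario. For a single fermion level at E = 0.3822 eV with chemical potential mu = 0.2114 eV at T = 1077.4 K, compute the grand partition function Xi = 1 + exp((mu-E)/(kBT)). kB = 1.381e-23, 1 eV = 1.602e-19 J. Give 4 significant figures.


Step 1: (mu - E) = 0.2114 - 0.3822 = -0.1708 eV
Step 2: x = (mu-E)*eV/(kB*T) = -0.1708*1.602e-19/(1.381e-23*1077.4) = -1.839
Step 3: exp(x) = 0.159
Step 4: Xi = 1 + 0.159 = 1.159

1.159


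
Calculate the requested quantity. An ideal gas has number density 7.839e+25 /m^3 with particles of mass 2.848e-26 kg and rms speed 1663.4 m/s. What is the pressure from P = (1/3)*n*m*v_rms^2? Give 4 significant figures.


Step 1: v_rms^2 = 1663.4^2 = 2.767e+06
Step 2: n*m = 7.839e+25*2.848e-26 = 2.233
Step 3: P = (1/3)*2.233*2.767e+06 = 2.059e+06 Pa

2.059e+06


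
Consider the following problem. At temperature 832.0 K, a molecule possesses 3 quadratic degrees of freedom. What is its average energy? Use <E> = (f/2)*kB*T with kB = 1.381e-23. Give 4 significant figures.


Step 1: f/2 = 3/2 = 1.5
Step 2: kB*T = 1.381e-23 * 832.0 = 1.149e-20
Step 3: <E> = 1.5 * 1.149e-20 = 1.723e-20 J

1.723e-20


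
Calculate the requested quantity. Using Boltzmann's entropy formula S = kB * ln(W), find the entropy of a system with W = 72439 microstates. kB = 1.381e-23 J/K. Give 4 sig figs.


Step 1: ln(W) = ln(72439) = 11.19
Step 2: S = kB * ln(W) = 1.381e-23 * 11.19
Step 3: S = 1.545e-22 J/K

1.545e-22


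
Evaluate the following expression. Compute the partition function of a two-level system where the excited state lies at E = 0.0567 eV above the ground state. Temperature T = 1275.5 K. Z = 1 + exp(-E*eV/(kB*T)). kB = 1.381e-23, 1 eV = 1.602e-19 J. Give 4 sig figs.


Step 1: Compute beta*E = E*eV/(kB*T) = 0.0567*1.602e-19/(1.381e-23*1275.5) = 0.5157
Step 2: exp(-beta*E) = exp(-0.5157) = 0.5971
Step 3: Z = 1 + 0.5971 = 1.597

1.597


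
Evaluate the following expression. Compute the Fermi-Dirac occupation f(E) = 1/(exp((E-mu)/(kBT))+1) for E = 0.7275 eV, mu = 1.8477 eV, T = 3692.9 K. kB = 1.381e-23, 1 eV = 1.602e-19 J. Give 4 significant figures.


Step 1: (E - mu) = 0.7275 - 1.8477 = -1.12 eV
Step 2: Convert: (E-mu)*eV = -1.795e-19 J
Step 3: x = (E-mu)*eV/(kB*T) = -3.519
Step 4: f = 1/(exp(-3.519)+1) = 0.9712

0.9712


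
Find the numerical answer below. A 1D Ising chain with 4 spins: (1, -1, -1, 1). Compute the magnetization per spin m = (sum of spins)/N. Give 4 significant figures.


Step 1: Count up spins (+1): 2, down spins (-1): 2
Step 2: Total magnetization M = 2 - 2 = 0
Step 3: m = M/N = 0/4 = 0

0


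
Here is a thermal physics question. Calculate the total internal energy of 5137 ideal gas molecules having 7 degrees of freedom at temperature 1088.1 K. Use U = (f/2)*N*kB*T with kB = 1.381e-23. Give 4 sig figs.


Step 1: f/2 = 7/2 = 3.5
Step 2: N*kB*T = 5137*1.381e-23*1088.1 = 7.719e-17
Step 3: U = 3.5 * 7.719e-17 = 2.702e-16 J

2.702e-16


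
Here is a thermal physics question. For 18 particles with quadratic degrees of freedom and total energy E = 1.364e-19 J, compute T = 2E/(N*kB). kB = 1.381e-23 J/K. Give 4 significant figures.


Step 1: Numerator = 2*E = 2*1.364e-19 = 2.728e-19 J
Step 2: Denominator = N*kB = 18*1.381e-23 = 2.486e-22
Step 3: T = 2.728e-19 / 2.486e-22 = 1097 K

1097


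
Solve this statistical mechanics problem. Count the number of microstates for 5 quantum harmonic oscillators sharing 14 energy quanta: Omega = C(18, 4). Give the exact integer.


Step 1: Use binomial coefficient C(18, 4)
Step 2: Numerator = 18! / 14!
Step 3: Denominator = 4!
Step 4: Omega = 3060

3060


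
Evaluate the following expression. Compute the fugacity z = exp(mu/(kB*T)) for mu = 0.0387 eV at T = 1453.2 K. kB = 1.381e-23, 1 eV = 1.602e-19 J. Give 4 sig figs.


Step 1: Convert mu to Joules: 0.0387*1.602e-19 = 6.2e-21 J
Step 2: kB*T = 1.381e-23*1453.2 = 2.007e-20 J
Step 3: mu/(kB*T) = 0.3089
Step 4: z = exp(0.3089) = 1.362

1.362


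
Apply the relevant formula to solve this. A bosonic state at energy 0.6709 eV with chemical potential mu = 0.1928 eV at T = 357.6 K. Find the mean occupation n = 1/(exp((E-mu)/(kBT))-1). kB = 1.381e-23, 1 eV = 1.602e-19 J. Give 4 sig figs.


Step 1: (E - mu) = 0.4781 eV
Step 2: x = (E-mu)*eV/(kB*T) = 0.4781*1.602e-19/(1.381e-23*357.6) = 15.51
Step 3: exp(x) = 5.44e+06
Step 4: n = 1/(exp(x)-1) = 1.838e-07

1.838e-07


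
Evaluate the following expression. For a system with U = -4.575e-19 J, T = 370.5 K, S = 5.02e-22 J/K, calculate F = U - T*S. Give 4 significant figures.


Step 1: T*S = 370.5 * 5.02e-22 = 1.86e-19 J
Step 2: F = U - T*S = -4.575e-19 - 1.86e-19
Step 3: F = -6.435e-19 J

-6.435e-19


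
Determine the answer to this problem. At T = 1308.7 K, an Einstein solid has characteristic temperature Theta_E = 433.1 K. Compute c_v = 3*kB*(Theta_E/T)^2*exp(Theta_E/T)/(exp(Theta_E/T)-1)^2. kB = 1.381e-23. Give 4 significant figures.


Step 1: x = Theta_E/T = 433.1/1308.7 = 0.3309
Step 2: x^2 = 0.1095
Step 3: exp(x) = 1.392
Step 4: c_v = 3*1.381e-23*0.1095*1.392/(1.392-1)^2 = 4.105e-23

4.105e-23


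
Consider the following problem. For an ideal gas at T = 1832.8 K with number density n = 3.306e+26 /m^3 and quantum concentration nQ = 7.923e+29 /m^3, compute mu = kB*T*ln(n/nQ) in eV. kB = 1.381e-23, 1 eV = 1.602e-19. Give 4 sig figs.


Step 1: n/nQ = 3.306e+26/7.923e+29 = 0.0004173
Step 2: ln(n/nQ) = -7.782
Step 3: mu = kB*T*ln(n/nQ) = 2.531e-20*-7.782 = -1.97e-19 J
Step 4: Convert to eV: -1.97e-19/1.602e-19 = -1.229 eV

-1.229


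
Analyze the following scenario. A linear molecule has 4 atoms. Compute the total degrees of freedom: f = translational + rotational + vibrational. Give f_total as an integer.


Step 1: Translational DOF = 3
Step 2: Rotational DOF (linear) = 2
Step 3: Vibrational DOF = 3*4 - 5 = 7
Step 4: Total = 3 + 2 + 7 = 12

12


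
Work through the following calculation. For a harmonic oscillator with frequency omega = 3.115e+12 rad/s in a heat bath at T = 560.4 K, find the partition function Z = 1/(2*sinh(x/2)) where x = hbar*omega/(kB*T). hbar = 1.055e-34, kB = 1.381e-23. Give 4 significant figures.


Step 1: Compute x = hbar*omega/(kB*T) = 1.055e-34*3.115e+12/(1.381e-23*560.4) = 0.04246
Step 2: x/2 = 0.02123
Step 3: sinh(x/2) = 0.02123
Step 4: Z = 1/(2*0.02123) = 23.55

23.55


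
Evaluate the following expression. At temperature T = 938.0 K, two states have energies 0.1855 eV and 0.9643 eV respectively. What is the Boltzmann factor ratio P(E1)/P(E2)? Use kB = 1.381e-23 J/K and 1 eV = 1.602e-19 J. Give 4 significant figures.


Step 1: Compute energy difference dE = E1 - E2 = 0.1855 - 0.9643 = -0.7788 eV
Step 2: Convert to Joules: dE_J = -0.7788 * 1.602e-19 = -1.248e-19 J
Step 3: Compute exponent = -dE_J / (kB * T) = -(-1.248e-19) / (1.381e-23 * 938.0) = 9.631
Step 4: P(E1)/P(E2) = exp(9.631) = 1.524e+04

1.524e+04


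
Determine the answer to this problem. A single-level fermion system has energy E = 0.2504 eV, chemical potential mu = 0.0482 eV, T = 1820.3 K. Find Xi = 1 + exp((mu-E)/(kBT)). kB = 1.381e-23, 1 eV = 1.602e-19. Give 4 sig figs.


Step 1: (mu - E) = 0.0482 - 0.2504 = -0.2022 eV
Step 2: x = (mu-E)*eV/(kB*T) = -0.2022*1.602e-19/(1.381e-23*1820.3) = -1.289
Step 3: exp(x) = 0.2757
Step 4: Xi = 1 + 0.2757 = 1.276

1.276


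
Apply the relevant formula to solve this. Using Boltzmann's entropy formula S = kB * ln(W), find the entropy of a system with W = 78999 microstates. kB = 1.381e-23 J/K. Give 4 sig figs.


Step 1: ln(W) = ln(78999) = 11.28
Step 2: S = kB * ln(W) = 1.381e-23 * 11.28
Step 3: S = 1.557e-22 J/K

1.557e-22


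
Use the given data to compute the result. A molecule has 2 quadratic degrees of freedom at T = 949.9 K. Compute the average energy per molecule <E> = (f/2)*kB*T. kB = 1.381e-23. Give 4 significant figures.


Step 1: f/2 = 2/2 = 1
Step 2: kB*T = 1.381e-23 * 949.9 = 1.312e-20
Step 3: <E> = 1 * 1.312e-20 = 1.312e-20 J

1.312e-20


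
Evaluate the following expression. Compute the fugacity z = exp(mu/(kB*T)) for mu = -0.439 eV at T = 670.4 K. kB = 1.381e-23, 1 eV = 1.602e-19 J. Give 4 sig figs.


Step 1: Convert mu to Joules: -0.439*1.602e-19 = -7.033e-20 J
Step 2: kB*T = 1.381e-23*670.4 = 9.258e-21 J
Step 3: mu/(kB*T) = -7.596
Step 4: z = exp(-7.596) = 0.0005023

0.0005023


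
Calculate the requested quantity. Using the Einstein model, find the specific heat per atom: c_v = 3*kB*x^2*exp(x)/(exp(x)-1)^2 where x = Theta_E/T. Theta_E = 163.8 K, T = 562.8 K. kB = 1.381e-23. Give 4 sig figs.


Step 1: x = Theta_E/T = 163.8/562.8 = 0.291
Step 2: x^2 = 0.08471
Step 3: exp(x) = 1.338
Step 4: c_v = 3*1.381e-23*0.08471*1.338/(1.338-1)^2 = 4.114e-23

4.114e-23


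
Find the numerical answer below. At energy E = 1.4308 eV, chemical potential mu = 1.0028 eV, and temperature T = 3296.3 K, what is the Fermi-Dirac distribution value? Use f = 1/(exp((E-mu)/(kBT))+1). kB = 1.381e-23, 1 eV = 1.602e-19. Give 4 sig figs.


Step 1: (E - mu) = 1.4308 - 1.0028 = 0.428 eV
Step 2: Convert: (E-mu)*eV = 6.857e-20 J
Step 3: x = (E-mu)*eV/(kB*T) = 1.506
Step 4: f = 1/(exp(1.506)+1) = 0.1815

0.1815


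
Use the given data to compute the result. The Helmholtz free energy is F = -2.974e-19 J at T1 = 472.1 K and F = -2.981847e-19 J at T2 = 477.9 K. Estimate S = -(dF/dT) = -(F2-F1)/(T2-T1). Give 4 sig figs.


Step 1: dF = F2 - F1 = -2.981847e-19 - (-2.974e-19) = -7.847e-22 J
Step 2: dT = T2 - T1 = 477.9 - 472.1 = 5.8 K
Step 3: S = -dF/dT = -(-7.847e-22)/5.8 = 1.353e-22 J/K

1.353e-22


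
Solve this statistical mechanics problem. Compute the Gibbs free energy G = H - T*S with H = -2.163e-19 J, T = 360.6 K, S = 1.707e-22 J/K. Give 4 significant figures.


Step 1: T*S = 360.6 * 1.707e-22 = 6.155e-20 J
Step 2: G = H - T*S = -2.163e-19 - 6.155e-20
Step 3: G = -2.779e-19 J

-2.779e-19


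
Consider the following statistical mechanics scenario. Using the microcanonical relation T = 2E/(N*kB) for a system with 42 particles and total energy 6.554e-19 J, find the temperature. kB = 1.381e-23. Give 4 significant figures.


Step 1: Numerator = 2*E = 2*6.554e-19 = 1.311e-18 J
Step 2: Denominator = N*kB = 42*1.381e-23 = 5.8e-22
Step 3: T = 1.311e-18 / 5.8e-22 = 2260 K

2260


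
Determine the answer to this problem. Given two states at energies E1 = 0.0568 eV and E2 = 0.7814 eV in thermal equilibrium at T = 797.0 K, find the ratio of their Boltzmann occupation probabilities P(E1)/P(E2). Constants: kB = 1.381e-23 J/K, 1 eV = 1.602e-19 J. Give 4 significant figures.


Step 1: Compute energy difference dE = E1 - E2 = 0.0568 - 0.7814 = -0.7246 eV
Step 2: Convert to Joules: dE_J = -0.7246 * 1.602e-19 = -1.161e-19 J
Step 3: Compute exponent = -dE_J / (kB * T) = -(-1.161e-19) / (1.381e-23 * 797.0) = 10.55
Step 4: P(E1)/P(E2) = exp(10.55) = 3.804e+04

3.804e+04


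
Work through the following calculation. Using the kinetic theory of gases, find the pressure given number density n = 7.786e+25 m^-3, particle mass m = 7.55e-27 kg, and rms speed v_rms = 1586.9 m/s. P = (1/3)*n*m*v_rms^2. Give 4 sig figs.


Step 1: v_rms^2 = 1586.9^2 = 2.518e+06
Step 2: n*m = 7.786e+25*7.55e-27 = 0.5878
Step 3: P = (1/3)*0.5878*2.518e+06 = 4.934e+05 Pa

4.934e+05


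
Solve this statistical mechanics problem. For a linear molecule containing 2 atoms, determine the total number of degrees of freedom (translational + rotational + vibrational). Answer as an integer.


Step 1: Translational DOF = 3
Step 2: Rotational DOF (linear) = 2
Step 3: Vibrational DOF = 3*2 - 5 = 1
Step 4: Total = 3 + 2 + 1 = 6

6


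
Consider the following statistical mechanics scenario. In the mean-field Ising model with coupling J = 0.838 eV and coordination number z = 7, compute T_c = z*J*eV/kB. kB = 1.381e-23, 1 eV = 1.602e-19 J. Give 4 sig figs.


Step 1: z*J = 7*0.838 = 5.866 eV
Step 2: Convert to Joules: 5.866*1.602e-19 = 9.397e-19 J
Step 3: T_c = 9.397e-19 / 1.381e-23 = 6.805e+04 K

6.805e+04


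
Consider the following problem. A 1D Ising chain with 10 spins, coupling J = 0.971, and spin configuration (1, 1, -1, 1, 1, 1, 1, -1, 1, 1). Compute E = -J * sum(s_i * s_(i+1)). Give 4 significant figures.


Step 1: Nearest-neighbor products: 1, -1, -1, 1, 1, 1, -1, -1, 1
Step 2: Sum of products = 1
Step 3: E = -0.971 * 1 = -0.971

-0.971


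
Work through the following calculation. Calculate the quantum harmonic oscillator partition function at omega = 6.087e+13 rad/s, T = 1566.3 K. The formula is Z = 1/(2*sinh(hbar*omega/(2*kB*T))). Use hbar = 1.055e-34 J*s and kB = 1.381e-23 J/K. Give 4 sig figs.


Step 1: Compute x = hbar*omega/(kB*T) = 1.055e-34*6.087e+13/(1.381e-23*1566.3) = 0.2969
Step 2: x/2 = 0.1484
Step 3: sinh(x/2) = 0.149
Step 4: Z = 1/(2*0.149) = 3.356

3.356


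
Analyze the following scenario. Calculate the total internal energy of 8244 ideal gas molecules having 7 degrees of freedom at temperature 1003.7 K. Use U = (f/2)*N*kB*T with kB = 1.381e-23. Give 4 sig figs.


Step 1: f/2 = 7/2 = 3.5
Step 2: N*kB*T = 8244*1.381e-23*1003.7 = 1.143e-16
Step 3: U = 3.5 * 1.143e-16 = 3.999e-16 J

3.999e-16


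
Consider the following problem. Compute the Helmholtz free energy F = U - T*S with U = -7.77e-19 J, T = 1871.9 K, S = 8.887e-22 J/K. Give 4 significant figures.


Step 1: T*S = 1871.9 * 8.887e-22 = 1.664e-18 J
Step 2: F = U - T*S = -7.77e-19 - 1.664e-18
Step 3: F = -2.441e-18 J

-2.441e-18


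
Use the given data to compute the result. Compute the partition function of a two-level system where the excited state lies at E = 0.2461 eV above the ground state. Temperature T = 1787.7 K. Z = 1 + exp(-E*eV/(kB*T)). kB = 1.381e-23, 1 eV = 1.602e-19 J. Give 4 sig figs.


Step 1: Compute beta*E = E*eV/(kB*T) = 0.2461*1.602e-19/(1.381e-23*1787.7) = 1.597
Step 2: exp(-beta*E) = exp(-1.597) = 0.2025
Step 3: Z = 1 + 0.2025 = 1.203

1.203


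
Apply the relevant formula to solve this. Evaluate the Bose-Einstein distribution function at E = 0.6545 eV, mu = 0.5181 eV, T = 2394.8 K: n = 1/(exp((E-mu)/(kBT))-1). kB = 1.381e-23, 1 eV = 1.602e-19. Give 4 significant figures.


Step 1: (E - mu) = 0.1364 eV
Step 2: x = (E-mu)*eV/(kB*T) = 0.1364*1.602e-19/(1.381e-23*2394.8) = 0.6607
Step 3: exp(x) = 1.936
Step 4: n = 1/(exp(x)-1) = 1.068

1.068


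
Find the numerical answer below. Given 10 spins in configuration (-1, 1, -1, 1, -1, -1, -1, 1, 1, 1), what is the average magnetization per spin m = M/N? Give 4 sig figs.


Step 1: Count up spins (+1): 5, down spins (-1): 5
Step 2: Total magnetization M = 5 - 5 = 0
Step 3: m = M/N = 0/10 = 0

0


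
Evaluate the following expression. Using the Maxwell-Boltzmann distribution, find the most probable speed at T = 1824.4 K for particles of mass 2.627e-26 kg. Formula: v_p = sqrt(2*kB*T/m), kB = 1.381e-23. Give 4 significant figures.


Step 1: Numerator = 2*kB*T = 2*1.381e-23*1824.4 = 5.039e-20
Step 2: Ratio = 5.039e-20 / 2.627e-26 = 1.918e+06
Step 3: v_p = sqrt(1.918e+06) = 1385 m/s

1385


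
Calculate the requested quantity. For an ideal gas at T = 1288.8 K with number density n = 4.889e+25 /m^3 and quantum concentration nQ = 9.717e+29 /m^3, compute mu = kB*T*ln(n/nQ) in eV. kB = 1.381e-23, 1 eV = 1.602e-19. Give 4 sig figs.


Step 1: n/nQ = 4.889e+25/9.717e+29 = 5.031e-05
Step 2: ln(n/nQ) = -9.897
Step 3: mu = kB*T*ln(n/nQ) = 1.78e-20*-9.897 = -1.762e-19 J
Step 4: Convert to eV: -1.762e-19/1.602e-19 = -1.1 eV

-1.1


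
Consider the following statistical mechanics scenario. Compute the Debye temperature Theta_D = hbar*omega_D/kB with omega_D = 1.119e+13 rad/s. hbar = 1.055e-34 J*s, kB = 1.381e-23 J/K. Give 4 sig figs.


Step 1: hbar*omega_D = 1.055e-34 * 1.119e+13 = 1.181e-21 J
Step 2: Theta_D = 1.181e-21 / 1.381e-23
Step 3: Theta_D = 85.48 K

85.48


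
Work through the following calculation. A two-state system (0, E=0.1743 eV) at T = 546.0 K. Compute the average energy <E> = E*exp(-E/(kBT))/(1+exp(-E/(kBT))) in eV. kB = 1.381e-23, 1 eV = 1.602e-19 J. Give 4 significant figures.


Step 1: beta*E = 0.1743*1.602e-19/(1.381e-23*546.0) = 3.703
Step 2: exp(-beta*E) = 0.02465
Step 3: <E> = 0.1743*0.02465/(1+0.02465) = 0.004192 eV

0.004192


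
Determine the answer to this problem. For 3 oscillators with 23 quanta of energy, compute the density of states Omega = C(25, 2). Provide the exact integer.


Step 1: Use binomial coefficient C(25, 2)
Step 2: Numerator = 25! / 23!
Step 3: Denominator = 2!
Step 4: Omega = 300

300


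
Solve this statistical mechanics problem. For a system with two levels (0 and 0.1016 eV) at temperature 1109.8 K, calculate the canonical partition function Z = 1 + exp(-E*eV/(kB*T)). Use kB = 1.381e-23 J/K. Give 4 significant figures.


Step 1: Compute beta*E = E*eV/(kB*T) = 0.1016*1.602e-19/(1.381e-23*1109.8) = 1.062
Step 2: exp(-beta*E) = exp(-1.062) = 0.3458
Step 3: Z = 1 + 0.3458 = 1.346

1.346


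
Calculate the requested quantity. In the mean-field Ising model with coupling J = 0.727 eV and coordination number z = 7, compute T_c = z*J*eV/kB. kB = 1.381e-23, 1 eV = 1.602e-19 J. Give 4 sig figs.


Step 1: z*J = 7*0.727 = 5.089 eV
Step 2: Convert to Joules: 5.089*1.602e-19 = 8.153e-19 J
Step 3: T_c = 8.153e-19 / 1.381e-23 = 5.903e+04 K

5.903e+04


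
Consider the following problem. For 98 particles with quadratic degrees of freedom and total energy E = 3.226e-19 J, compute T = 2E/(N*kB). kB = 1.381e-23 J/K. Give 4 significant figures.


Step 1: Numerator = 2*E = 2*3.226e-19 = 6.452e-19 J
Step 2: Denominator = N*kB = 98*1.381e-23 = 1.353e-21
Step 3: T = 6.452e-19 / 1.353e-21 = 476.7 K

476.7


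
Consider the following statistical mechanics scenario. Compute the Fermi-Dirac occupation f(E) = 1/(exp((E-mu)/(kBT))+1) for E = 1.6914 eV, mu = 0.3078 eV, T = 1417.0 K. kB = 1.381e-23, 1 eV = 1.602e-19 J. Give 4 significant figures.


Step 1: (E - mu) = 1.6914 - 0.3078 = 1.384 eV
Step 2: Convert: (E-mu)*eV = 2.217e-19 J
Step 3: x = (E-mu)*eV/(kB*T) = 11.33
Step 4: f = 1/(exp(11.33)+1) = 1.204e-05

1.204e-05


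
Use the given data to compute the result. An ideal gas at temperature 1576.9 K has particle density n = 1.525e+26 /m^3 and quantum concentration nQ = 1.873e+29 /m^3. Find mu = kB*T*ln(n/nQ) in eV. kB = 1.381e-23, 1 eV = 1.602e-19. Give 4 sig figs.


Step 1: n/nQ = 1.525e+26/1.873e+29 = 0.0008142
Step 2: ln(n/nQ) = -7.113
Step 3: mu = kB*T*ln(n/nQ) = 2.178e-20*-7.113 = -1.549e-19 J
Step 4: Convert to eV: -1.549e-19/1.602e-19 = -0.967 eV

-0.967


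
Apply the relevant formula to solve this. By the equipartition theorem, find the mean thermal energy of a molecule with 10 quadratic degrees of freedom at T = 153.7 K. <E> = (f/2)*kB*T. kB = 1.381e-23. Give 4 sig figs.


Step 1: f/2 = 10/2 = 5
Step 2: kB*T = 1.381e-23 * 153.7 = 2.123e-21
Step 3: <E> = 5 * 2.123e-21 = 1.061e-20 J

1.061e-20


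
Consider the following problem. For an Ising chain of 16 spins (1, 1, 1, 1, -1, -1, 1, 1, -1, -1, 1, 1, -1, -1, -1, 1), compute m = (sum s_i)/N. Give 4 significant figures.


Step 1: Count up spins (+1): 9, down spins (-1): 7
Step 2: Total magnetization M = 9 - 7 = 2
Step 3: m = M/N = 2/16 = 0.125

0.125


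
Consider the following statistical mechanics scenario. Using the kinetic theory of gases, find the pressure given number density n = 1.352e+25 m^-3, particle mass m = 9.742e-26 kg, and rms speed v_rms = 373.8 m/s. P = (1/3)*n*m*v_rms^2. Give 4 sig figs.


Step 1: v_rms^2 = 373.8^2 = 1.397e+05
Step 2: n*m = 1.352e+25*9.742e-26 = 1.317
Step 3: P = (1/3)*1.317*1.397e+05 = 6.135e+04 Pa

6.135e+04


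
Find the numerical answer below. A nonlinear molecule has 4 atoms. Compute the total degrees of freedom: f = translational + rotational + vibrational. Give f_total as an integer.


Step 1: Translational DOF = 3
Step 2: Rotational DOF (nonlinear) = 3
Step 3: Vibrational DOF = 3*4 - 6 = 6
Step 4: Total = 3 + 3 + 6 = 12

12


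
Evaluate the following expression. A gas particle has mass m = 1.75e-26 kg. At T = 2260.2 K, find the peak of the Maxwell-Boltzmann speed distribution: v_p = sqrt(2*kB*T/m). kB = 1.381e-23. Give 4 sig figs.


Step 1: Numerator = 2*kB*T = 2*1.381e-23*2260.2 = 6.243e-20
Step 2: Ratio = 6.243e-20 / 1.75e-26 = 3.567e+06
Step 3: v_p = sqrt(3.567e+06) = 1889 m/s

1889


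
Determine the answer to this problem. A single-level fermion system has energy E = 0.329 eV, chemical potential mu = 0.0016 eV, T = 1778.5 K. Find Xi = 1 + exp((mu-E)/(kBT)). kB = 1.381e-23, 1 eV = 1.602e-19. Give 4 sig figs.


Step 1: (mu - E) = 0.0016 - 0.329 = -0.3274 eV
Step 2: x = (mu-E)*eV/(kB*T) = -0.3274*1.602e-19/(1.381e-23*1778.5) = -2.135
Step 3: exp(x) = 0.1182
Step 4: Xi = 1 + 0.1182 = 1.118

1.118


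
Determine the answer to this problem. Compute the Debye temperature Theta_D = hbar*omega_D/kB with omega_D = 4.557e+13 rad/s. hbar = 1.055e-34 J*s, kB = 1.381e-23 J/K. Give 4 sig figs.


Step 1: hbar*omega_D = 1.055e-34 * 4.557e+13 = 4.808e-21 J
Step 2: Theta_D = 4.808e-21 / 1.381e-23
Step 3: Theta_D = 348.1 K

348.1


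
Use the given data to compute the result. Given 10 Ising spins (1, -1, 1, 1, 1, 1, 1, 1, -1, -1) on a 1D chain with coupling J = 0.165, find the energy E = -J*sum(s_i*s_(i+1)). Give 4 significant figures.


Step 1: Nearest-neighbor products: -1, -1, 1, 1, 1, 1, 1, -1, 1
Step 2: Sum of products = 3
Step 3: E = -0.165 * 3 = -0.495

-0.495


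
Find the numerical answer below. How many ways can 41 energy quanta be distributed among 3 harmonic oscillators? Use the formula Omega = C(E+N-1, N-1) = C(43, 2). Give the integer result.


Step 1: Use binomial coefficient C(43, 2)
Step 2: Numerator = 43! / 41!
Step 3: Denominator = 2!
Step 4: Omega = 903

903


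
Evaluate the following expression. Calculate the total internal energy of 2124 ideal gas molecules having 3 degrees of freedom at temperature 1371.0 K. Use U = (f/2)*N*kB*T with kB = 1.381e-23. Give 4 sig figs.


Step 1: f/2 = 3/2 = 1.5
Step 2: N*kB*T = 2124*1.381e-23*1371.0 = 4.021e-17
Step 3: U = 1.5 * 4.021e-17 = 6.032e-17 J

6.032e-17


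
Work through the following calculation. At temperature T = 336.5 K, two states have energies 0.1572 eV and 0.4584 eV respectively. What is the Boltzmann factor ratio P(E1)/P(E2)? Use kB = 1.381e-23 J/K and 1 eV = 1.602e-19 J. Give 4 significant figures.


Step 1: Compute energy difference dE = E1 - E2 = 0.1572 - 0.4584 = -0.3012 eV
Step 2: Convert to Joules: dE_J = -0.3012 * 1.602e-19 = -4.825e-20 J
Step 3: Compute exponent = -dE_J / (kB * T) = -(-4.825e-20) / (1.381e-23 * 336.5) = 10.38
Step 4: P(E1)/P(E2) = exp(10.38) = 3.232e+04

3.232e+04


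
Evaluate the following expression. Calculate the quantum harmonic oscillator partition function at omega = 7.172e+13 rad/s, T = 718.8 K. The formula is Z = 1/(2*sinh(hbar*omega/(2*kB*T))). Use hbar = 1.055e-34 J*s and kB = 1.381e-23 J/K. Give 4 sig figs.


Step 1: Compute x = hbar*omega/(kB*T) = 1.055e-34*7.172e+13/(1.381e-23*718.8) = 0.7622
Step 2: x/2 = 0.3811
Step 3: sinh(x/2) = 0.3904
Step 4: Z = 1/(2*0.3904) = 1.281

1.281


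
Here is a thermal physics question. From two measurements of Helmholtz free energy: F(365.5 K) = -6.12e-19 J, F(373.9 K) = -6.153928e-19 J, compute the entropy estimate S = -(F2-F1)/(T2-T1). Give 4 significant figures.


Step 1: dF = F2 - F1 = -6.153928e-19 - (-6.12e-19) = -3.3928e-21 J
Step 2: dT = T2 - T1 = 373.9 - 365.5 = 8.4 K
Step 3: S = -dF/dT = -(-3.3928e-21)/8.4 = 4.039e-22 J/K

4.039e-22


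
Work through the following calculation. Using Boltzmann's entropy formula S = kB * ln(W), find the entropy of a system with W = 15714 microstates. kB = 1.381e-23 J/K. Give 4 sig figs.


Step 1: ln(W) = ln(15714) = 9.662
Step 2: S = kB * ln(W) = 1.381e-23 * 9.662
Step 3: S = 1.334e-22 J/K

1.334e-22


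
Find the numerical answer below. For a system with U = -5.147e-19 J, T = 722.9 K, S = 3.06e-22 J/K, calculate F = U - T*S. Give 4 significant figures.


Step 1: T*S = 722.9 * 3.06e-22 = 2.212e-19 J
Step 2: F = U - T*S = -5.147e-19 - 2.212e-19
Step 3: F = -7.359e-19 J

-7.359e-19


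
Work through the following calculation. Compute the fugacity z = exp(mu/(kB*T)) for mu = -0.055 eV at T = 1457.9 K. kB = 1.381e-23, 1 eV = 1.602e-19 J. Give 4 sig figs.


Step 1: Convert mu to Joules: -0.055*1.602e-19 = -8.811e-21 J
Step 2: kB*T = 1.381e-23*1457.9 = 2.013e-20 J
Step 3: mu/(kB*T) = -0.4376
Step 4: z = exp(-0.4376) = 0.6456

0.6456


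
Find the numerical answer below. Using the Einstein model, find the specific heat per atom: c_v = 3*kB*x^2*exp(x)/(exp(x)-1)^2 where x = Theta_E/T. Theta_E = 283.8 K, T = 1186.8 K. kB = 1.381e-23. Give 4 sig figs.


Step 1: x = Theta_E/T = 283.8/1186.8 = 0.2391
Step 2: x^2 = 0.05718
Step 3: exp(x) = 1.27
Step 4: c_v = 3*1.381e-23*0.05718*1.27/(1.27-1)^2 = 4.123e-23

4.123e-23


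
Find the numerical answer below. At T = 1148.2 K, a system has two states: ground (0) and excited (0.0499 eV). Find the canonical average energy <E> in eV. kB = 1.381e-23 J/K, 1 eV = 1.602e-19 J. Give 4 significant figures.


Step 1: beta*E = 0.0499*1.602e-19/(1.381e-23*1148.2) = 0.5041
Step 2: exp(-beta*E) = 0.604
Step 3: <E> = 0.0499*0.604/(1+0.604) = 0.01879 eV

0.01879


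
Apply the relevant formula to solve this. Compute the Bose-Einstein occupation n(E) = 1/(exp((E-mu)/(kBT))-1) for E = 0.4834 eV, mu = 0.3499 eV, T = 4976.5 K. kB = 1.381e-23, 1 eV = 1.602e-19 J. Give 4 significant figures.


Step 1: (E - mu) = 0.1335 eV
Step 2: x = (E-mu)*eV/(kB*T) = 0.1335*1.602e-19/(1.381e-23*4976.5) = 0.3112
Step 3: exp(x) = 1.365
Step 4: n = 1/(exp(x)-1) = 2.739

2.739


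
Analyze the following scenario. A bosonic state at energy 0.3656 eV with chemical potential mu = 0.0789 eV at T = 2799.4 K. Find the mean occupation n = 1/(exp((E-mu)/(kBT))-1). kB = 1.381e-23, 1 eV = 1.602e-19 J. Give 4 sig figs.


Step 1: (E - mu) = 0.2867 eV
Step 2: x = (E-mu)*eV/(kB*T) = 0.2867*1.602e-19/(1.381e-23*2799.4) = 1.188
Step 3: exp(x) = 3.281
Step 4: n = 1/(exp(x)-1) = 0.4385

0.4385


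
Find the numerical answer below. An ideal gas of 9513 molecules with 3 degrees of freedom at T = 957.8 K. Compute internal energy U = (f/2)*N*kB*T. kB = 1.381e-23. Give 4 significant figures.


Step 1: f/2 = 3/2 = 1.5
Step 2: N*kB*T = 9513*1.381e-23*957.8 = 1.258e-16
Step 3: U = 1.5 * 1.258e-16 = 1.887e-16 J

1.887e-16


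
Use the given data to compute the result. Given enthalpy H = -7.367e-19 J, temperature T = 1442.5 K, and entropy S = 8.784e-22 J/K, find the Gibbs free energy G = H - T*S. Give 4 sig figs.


Step 1: T*S = 1442.5 * 8.784e-22 = 1.267e-18 J
Step 2: G = H - T*S = -7.367e-19 - 1.267e-18
Step 3: G = -2.004e-18 J

-2.004e-18


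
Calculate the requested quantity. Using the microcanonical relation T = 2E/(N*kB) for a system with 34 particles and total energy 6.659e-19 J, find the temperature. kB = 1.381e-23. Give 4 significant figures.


Step 1: Numerator = 2*E = 2*6.659e-19 = 1.332e-18 J
Step 2: Denominator = N*kB = 34*1.381e-23 = 4.695e-22
Step 3: T = 1.332e-18 / 4.695e-22 = 2836 K

2836


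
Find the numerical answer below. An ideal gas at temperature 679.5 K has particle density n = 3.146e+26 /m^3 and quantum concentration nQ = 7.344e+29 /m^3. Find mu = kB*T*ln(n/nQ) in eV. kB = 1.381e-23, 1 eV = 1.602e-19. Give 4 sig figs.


Step 1: n/nQ = 3.146e+26/7.344e+29 = 0.0004284
Step 2: ln(n/nQ) = -7.756
Step 3: mu = kB*T*ln(n/nQ) = 9.384e-21*-7.756 = -7.278e-20 J
Step 4: Convert to eV: -7.278e-20/1.602e-19 = -0.4543 eV

-0.4543


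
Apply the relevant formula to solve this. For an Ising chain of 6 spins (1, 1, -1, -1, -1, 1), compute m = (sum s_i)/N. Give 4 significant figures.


Step 1: Count up spins (+1): 3, down spins (-1): 3
Step 2: Total magnetization M = 3 - 3 = 0
Step 3: m = M/N = 0/6 = 0

0


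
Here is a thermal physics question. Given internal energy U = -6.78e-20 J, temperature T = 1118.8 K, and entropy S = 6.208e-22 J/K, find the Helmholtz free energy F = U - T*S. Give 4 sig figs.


Step 1: T*S = 1118.8 * 6.208e-22 = 6.946e-19 J
Step 2: F = U - T*S = -6.78e-20 - 6.946e-19
Step 3: F = -7.624e-19 J

-7.624e-19
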